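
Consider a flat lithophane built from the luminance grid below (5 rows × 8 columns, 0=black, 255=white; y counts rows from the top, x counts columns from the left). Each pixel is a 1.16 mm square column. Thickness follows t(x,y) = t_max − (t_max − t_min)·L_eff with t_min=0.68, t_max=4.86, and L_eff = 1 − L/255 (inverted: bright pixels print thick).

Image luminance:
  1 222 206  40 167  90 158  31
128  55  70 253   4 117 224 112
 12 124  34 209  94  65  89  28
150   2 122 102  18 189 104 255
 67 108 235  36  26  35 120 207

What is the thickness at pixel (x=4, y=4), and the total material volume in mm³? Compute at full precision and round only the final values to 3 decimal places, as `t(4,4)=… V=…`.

span = t_max - t_min = 4.86 - 0.68 = 4.180
L(4,4) = 26, L_eff = 1 - 26/255 = 0.898039 (inverted)
t(4,4) = 4.86 - 4.180·0.898039 = 1.106
Σt over all 5·8 pixels = 1247381/12750 ≈ 97.8338039
V = pitch²·Σt = 1.16²·1247381/12750 = 131.645

t(4,4)=1.106 V=131.645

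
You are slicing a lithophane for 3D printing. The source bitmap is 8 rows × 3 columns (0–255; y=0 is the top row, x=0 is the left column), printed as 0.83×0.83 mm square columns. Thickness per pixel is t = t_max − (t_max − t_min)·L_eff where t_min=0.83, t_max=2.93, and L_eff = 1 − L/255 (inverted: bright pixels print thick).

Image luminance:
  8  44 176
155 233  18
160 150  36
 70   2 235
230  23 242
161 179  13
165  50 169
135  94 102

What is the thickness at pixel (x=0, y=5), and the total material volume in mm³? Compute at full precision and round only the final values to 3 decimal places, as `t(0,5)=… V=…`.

span = t_max - t_min = 2.93 - 0.83 = 2.100
L(0,5) = 161, L_eff = 1 - 161/255 = 0.368627 (inverted)
t(0,5) = 2.93 - 2.100·0.368627 = 2.156
Σt over all 8·3 pixels = 18441/425 ≈ 43.3905882
V = pitch²·Σt = 0.83²·18441/425 = 29.892

t(0,5)=2.156 V=29.892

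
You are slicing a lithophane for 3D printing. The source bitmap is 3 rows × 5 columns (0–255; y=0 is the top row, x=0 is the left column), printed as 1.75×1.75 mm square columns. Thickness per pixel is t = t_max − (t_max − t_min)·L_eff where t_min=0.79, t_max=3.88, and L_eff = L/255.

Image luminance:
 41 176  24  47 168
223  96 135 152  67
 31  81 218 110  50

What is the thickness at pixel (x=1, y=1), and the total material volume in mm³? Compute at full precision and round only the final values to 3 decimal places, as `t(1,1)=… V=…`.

t(1,1)=2.717 V=118.156

span = t_max - t_min = 3.88 - 0.79 = 3.090
L(1,1) = 96, L_eff = 96/255 = 0.376471
t(1,1) = 3.88 - 3.090·0.376471 = 2.717
Σt over all 3·5 pixels = 327943/8500 ≈ 38.5815294
V = pitch²·Σt = 1.75²·327943/8500 = 118.156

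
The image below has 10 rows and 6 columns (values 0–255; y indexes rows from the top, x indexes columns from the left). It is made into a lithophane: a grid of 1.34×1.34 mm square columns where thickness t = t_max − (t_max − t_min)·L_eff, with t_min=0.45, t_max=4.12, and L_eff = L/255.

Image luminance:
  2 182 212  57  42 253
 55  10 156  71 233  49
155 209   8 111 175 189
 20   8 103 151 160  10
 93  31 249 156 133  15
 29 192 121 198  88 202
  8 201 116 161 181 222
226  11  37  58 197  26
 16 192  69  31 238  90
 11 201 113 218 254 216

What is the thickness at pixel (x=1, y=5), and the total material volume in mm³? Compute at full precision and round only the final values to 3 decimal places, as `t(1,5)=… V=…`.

span = t_max - t_min = 4.12 - 0.45 = 3.670
L(1,5) = 192, L_eff = 192/255 = 0.752941
t(1,5) = 4.12 - 3.670·0.752941 = 1.357
Σt over all 10·6 pixels = 1217831/8500 ≈ 143.2742353
V = pitch²·Σt = 1.34²·1217831/8500 = 257.263

t(1,5)=1.357 V=257.263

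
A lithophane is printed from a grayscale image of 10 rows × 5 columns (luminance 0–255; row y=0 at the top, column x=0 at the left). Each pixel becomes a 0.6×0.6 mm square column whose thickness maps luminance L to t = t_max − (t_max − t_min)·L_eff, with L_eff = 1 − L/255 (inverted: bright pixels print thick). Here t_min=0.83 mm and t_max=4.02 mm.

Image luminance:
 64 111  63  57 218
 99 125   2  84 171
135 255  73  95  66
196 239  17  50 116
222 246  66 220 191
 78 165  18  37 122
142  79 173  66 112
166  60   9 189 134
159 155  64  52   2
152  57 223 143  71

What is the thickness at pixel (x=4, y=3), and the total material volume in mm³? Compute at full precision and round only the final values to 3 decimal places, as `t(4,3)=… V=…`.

t(4,3)=2.281 V=41.101

span = t_max - t_min = 4.02 - 0.83 = 3.190
L(4,3) = 116, L_eff = 1 - 116/255 = 0.545098 (inverted)
t(4,3) = 4.02 - 3.190·0.545098 = 2.281
Σt over all 10·5 pixels = 2911321/25500 ≈ 114.1694510
V = pitch²·Σt = 0.6²·2911321/25500 = 41.101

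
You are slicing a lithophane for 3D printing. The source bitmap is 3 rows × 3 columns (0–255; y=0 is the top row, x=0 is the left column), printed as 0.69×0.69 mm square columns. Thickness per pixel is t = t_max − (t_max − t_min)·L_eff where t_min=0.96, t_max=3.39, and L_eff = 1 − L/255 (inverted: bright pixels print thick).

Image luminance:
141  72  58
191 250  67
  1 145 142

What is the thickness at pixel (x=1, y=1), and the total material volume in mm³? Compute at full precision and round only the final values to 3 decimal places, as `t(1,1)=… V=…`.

t(1,1)=3.342 V=8.954

span = t_max - t_min = 3.39 - 0.96 = 2.430
L(1,1) = 250, L_eff = 1 - 250/255 = 0.019608 (inverted)
t(1,1) = 3.39 - 2.430·0.019608 = 3.342
Σt over all 3·3 pixels = 159867/8500 ≈ 18.8078824
V = pitch²·Σt = 0.69²·159867/8500 = 8.954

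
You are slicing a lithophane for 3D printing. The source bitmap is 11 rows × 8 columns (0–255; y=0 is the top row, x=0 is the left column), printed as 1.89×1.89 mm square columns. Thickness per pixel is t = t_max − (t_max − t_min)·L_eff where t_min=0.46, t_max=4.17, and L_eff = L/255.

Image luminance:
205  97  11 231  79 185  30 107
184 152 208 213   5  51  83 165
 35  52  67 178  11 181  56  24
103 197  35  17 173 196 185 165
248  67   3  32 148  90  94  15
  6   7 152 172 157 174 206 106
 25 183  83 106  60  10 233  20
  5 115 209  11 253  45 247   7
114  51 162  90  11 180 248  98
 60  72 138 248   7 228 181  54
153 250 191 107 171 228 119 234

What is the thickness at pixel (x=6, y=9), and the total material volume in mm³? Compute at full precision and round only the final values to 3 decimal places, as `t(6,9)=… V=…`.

t(6,9)=1.537 V=772.143

span = t_max - t_min = 4.17 - 0.46 = 3.710
L(6,9) = 181, L_eff = 181/255 = 0.709804
t(6,9) = 4.17 - 3.710·0.709804 = 1.537
Σt over all 11·8 pixels = 367471/1700 ≈ 216.1594118
V = pitch²·Σt = 1.89²·367471/1700 = 772.143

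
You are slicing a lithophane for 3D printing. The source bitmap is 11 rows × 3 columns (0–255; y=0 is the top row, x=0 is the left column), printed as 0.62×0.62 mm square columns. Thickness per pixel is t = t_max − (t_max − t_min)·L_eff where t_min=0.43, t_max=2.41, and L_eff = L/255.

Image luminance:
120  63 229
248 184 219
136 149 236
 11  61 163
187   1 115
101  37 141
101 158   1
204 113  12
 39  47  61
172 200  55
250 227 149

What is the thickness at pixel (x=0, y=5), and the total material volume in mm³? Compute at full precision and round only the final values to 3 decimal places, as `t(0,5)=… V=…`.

span = t_max - t_min = 2.41 - 0.43 = 1.980
L(0,5) = 101, L_eff = 101/255 = 0.396078
t(0,5) = 2.41 - 1.980·0.396078 = 1.626
Σt over all 11·3 pixels = 79893/1700 ≈ 46.9958824
V = pitch²·Σt = 0.62²·79893/1700 = 18.065

t(0,5)=1.626 V=18.065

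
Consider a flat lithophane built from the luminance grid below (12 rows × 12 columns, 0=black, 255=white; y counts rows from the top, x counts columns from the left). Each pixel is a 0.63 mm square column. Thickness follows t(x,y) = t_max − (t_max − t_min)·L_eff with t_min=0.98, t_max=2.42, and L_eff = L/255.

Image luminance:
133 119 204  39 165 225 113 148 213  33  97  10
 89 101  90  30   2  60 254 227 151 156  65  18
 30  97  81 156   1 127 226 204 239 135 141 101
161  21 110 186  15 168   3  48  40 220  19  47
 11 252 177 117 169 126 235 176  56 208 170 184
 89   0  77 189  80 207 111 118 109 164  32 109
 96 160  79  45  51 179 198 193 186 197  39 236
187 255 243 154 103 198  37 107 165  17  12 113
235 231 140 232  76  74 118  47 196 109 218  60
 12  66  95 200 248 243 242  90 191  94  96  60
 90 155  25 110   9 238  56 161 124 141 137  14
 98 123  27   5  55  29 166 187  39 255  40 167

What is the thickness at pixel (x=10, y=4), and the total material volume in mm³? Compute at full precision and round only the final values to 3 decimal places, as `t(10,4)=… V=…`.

t(10,4)=1.460 V=98.959

span = t_max - t_min = 2.42 - 0.98 = 1.440
L(10,4) = 170, L_eff = 170/255 = 0.666667
t(10,4) = 2.42 - 1.440·0.666667 = 1.460
Σt over all 12·12 pixels = 529824/2125 ≈ 249.3289412
V = pitch²·Σt = 0.63²·529824/2125 = 98.959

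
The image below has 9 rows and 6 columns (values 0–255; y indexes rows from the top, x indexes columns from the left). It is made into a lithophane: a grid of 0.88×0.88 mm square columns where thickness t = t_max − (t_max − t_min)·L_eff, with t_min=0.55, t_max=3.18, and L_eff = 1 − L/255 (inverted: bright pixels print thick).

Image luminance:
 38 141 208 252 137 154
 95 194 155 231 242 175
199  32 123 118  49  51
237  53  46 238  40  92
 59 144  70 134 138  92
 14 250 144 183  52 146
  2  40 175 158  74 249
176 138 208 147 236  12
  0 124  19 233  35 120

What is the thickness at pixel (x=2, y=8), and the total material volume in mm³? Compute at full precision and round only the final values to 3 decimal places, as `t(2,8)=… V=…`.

span = t_max - t_min = 3.18 - 0.55 = 2.630
L(2,8) = 19, L_eff = 1 - 19/255 = 0.925490 (inverted)
t(2,8) = 3.18 - 2.630·0.925490 = 0.746
Σt over all 9·6 pixels = 1282343/12750 ≈ 100.5759216
V = pitch²·Σt = 0.88²·1282343/12750 = 77.886

t(2,8)=0.746 V=77.886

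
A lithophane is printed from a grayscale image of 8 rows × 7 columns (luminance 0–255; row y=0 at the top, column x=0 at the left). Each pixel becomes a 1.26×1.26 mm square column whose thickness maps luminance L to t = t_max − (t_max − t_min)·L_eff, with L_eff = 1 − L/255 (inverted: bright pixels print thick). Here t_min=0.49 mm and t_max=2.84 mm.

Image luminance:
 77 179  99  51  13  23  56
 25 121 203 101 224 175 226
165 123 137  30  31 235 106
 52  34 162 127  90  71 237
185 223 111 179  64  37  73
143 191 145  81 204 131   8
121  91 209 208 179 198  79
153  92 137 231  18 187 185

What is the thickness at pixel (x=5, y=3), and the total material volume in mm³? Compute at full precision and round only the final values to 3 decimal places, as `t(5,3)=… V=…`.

t(5,3)=1.144 V=146.506

span = t_max - t_min = 2.84 - 0.49 = 2.350
L(5,3) = 71, L_eff = 1 - 71/255 = 0.721569 (inverted)
t(5,3) = 2.84 - 2.350·0.721569 = 1.144
Σt over all 8·7 pixels = 117659/1275 ≈ 92.2815686
V = pitch²·Σt = 1.26²·117659/1275 = 146.506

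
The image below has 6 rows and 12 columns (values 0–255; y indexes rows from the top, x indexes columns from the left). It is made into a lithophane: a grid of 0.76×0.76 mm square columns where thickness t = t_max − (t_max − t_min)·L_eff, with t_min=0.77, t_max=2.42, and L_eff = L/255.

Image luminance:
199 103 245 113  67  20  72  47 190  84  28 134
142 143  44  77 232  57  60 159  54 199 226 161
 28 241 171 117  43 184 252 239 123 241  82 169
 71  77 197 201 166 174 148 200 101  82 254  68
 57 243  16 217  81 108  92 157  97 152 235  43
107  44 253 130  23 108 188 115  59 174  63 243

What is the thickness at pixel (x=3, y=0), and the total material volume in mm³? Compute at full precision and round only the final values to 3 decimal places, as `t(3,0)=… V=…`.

span = t_max - t_min = 2.42 - 0.77 = 1.650
L(3,0) = 113, L_eff = 113/255 = 0.443137
t(3,0) = 2.42 - 1.650·0.443137 = 1.689
Σt over all 6·12 pixels = 95909/850 ≈ 112.8341176
V = pitch²·Σt = 0.76²·95909/850 = 65.173

t(3,0)=1.689 V=65.173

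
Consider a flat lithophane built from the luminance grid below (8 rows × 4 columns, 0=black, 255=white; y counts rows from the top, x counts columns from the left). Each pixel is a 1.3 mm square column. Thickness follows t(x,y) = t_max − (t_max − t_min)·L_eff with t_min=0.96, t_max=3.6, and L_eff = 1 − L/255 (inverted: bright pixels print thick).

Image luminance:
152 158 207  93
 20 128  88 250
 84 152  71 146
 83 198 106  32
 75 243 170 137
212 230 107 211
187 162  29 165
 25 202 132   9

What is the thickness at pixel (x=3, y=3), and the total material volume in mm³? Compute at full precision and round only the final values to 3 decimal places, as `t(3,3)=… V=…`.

span = t_max - t_min = 3.6 - 0.96 = 2.640
L(3,3) = 32, L_eff = 1 - 32/255 = 0.874510 (inverted)
t(3,3) = 3.6 - 2.640·0.874510 = 1.291
Σt over all 8·4 pixels = 159088/2125 ≈ 74.8649412
V = pitch²·Σt = 1.3²·159088/2125 = 126.522

t(3,3)=1.291 V=126.522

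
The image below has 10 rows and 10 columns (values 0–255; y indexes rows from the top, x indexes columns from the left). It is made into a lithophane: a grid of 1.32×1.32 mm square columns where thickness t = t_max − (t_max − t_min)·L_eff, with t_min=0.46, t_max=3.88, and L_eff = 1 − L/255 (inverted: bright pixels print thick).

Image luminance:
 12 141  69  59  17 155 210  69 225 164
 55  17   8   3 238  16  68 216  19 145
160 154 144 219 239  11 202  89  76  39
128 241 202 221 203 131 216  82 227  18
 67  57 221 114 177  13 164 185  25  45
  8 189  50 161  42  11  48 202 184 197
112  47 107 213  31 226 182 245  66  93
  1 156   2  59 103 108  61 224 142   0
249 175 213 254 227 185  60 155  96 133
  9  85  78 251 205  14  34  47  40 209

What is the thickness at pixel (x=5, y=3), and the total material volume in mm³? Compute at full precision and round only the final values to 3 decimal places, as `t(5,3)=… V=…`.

t(5,3)=2.217 V=359.756

span = t_max - t_min = 3.88 - 0.46 = 3.420
L(5,3) = 131, L_eff = 1 - 131/255 = 0.486275 (inverted)
t(5,3) = 3.88 - 3.420·0.486275 = 2.217
Σt over all 10·10 pixels = 175501/850 ≈ 206.4717647
V = pitch²·Σt = 1.32²·175501/850 = 359.756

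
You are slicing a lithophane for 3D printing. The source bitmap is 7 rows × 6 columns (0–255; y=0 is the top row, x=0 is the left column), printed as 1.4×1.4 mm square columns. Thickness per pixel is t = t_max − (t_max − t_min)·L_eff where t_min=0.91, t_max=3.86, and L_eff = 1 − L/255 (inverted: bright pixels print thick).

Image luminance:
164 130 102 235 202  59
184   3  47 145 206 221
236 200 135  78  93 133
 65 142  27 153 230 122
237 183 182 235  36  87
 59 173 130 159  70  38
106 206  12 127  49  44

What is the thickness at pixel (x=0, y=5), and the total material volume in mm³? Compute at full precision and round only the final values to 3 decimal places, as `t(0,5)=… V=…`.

span = t_max - t_min = 3.86 - 0.91 = 2.950
L(0,5) = 59, L_eff = 1 - 59/255 = 0.768627 (inverted)
t(0,5) = 3.86 - 2.950·0.768627 = 1.593
Σt over all 7·6 pixels = 172059/1700 ≈ 101.2111765
V = pitch²·Σt = 1.4²·172059/1700 = 198.374

t(0,5)=1.593 V=198.374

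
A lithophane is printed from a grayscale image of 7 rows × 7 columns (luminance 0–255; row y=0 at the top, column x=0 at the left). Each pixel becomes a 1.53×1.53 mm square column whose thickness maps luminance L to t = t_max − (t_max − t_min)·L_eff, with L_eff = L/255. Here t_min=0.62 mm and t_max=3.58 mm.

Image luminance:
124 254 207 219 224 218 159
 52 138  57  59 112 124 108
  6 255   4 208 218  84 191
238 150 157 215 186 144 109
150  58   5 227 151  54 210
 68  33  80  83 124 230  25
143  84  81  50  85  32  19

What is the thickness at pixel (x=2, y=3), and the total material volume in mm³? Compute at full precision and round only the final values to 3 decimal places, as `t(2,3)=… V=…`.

span = t_max - t_min = 3.58 - 0.62 = 2.960
L(2,3) = 157, L_eff = 157/255 = 0.615686
t(2,3) = 3.58 - 2.960·0.615686 = 1.758
Σt over all 7·7 pixels = 1317229/12750 ≈ 103.3120784
V = pitch²·Σt = 1.53²·1317229/12750 = 241.843

t(2,3)=1.758 V=241.843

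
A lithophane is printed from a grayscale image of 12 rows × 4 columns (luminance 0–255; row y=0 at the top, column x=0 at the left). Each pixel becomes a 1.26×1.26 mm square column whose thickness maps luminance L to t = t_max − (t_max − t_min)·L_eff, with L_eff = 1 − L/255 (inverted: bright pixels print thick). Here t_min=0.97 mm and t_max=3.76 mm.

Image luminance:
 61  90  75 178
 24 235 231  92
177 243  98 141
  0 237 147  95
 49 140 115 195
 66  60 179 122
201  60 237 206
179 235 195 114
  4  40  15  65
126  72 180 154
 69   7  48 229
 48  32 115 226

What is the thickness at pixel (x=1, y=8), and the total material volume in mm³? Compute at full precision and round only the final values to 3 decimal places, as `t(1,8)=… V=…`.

t(1,8)=1.408 V=176.524

span = t_max - t_min = 3.76 - 0.97 = 2.790
L(1,8) = 40, L_eff = 1 - 40/255 = 0.843137 (inverted)
t(1,8) = 3.76 - 2.790·0.843137 = 1.408
Σt over all 12·4 pixels = 945111/8500 ≈ 111.1895294
V = pitch²·Σt = 1.26²·945111/8500 = 176.524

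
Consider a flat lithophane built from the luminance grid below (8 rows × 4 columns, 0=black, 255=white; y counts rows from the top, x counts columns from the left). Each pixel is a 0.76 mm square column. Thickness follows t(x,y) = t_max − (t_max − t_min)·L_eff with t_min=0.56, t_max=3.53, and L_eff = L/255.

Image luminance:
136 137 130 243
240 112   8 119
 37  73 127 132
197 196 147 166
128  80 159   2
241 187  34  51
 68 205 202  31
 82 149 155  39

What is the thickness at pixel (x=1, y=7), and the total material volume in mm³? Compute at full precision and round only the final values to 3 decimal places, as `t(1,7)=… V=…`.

span = t_max - t_min = 3.53 - 0.56 = 2.970
L(1,7) = 149, L_eff = 149/255 = 0.584314
t(1,7) = 3.53 - 2.970·0.584314 = 1.795
Σt over all 8·4 pixels = 562873/8500 ≈ 66.2203529
V = pitch²·Σt = 0.76²·562873/8500 = 38.249

t(1,7)=1.795 V=38.249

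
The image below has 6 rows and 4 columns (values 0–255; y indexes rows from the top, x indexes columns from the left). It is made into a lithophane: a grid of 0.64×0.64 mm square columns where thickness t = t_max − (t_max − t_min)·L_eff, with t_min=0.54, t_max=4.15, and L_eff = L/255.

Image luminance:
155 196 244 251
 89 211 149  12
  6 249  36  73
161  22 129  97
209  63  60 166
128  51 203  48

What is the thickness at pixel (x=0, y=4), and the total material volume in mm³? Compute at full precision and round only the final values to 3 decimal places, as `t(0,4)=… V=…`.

t(0,4)=1.191 V=23.354

span = t_max - t_min = 4.15 - 0.54 = 3.610
L(0,4) = 209, L_eff = 209/255 = 0.819608
t(0,4) = 4.15 - 3.610·0.819608 = 1.191
Σt over all 6·4 pixels = 363478/6375 ≈ 57.0161569
V = pitch²·Σt = 0.64²·363478/6375 = 23.354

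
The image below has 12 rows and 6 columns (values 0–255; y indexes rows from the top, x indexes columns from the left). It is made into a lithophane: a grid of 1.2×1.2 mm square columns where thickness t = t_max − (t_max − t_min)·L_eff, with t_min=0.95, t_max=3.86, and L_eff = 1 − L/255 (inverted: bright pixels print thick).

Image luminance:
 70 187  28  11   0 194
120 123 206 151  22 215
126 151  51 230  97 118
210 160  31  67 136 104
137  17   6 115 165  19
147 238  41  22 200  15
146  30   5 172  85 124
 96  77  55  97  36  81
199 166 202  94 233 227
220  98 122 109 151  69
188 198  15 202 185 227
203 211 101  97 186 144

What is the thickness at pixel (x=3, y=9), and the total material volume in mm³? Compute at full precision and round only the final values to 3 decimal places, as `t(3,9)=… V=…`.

span = t_max - t_min = 3.86 - 0.95 = 2.910
L(3,9) = 109, L_eff = 1 - 109/255 = 0.572549 (inverted)
t(3,9) = 3.86 - 2.910·0.572549 = 2.194
Σt over all 12·6 pixels = 1433157/8500 ≈ 168.6067059
V = pitch²·Σt = 1.2²·1433157/8500 = 242.794

t(3,9)=2.194 V=242.794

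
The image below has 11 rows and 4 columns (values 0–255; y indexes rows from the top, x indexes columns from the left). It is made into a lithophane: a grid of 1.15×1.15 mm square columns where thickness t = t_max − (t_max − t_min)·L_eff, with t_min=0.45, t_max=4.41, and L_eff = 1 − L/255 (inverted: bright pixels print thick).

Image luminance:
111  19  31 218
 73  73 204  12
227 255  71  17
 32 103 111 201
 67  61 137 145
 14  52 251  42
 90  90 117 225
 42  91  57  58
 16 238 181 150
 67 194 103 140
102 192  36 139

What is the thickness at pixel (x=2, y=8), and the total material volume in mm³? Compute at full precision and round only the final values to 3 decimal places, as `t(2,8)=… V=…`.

t(2,8)=3.261 V=125.896

span = t_max - t_min = 4.41 - 0.45 = 3.960
L(2,8) = 181, L_eff = 1 - 181/255 = 0.290196 (inverted)
t(2,8) = 4.41 - 3.960·0.290196 = 3.261
Σt over all 11·4 pixels = 40458/425 ≈ 95.1952941
V = pitch²·Σt = 1.15²·40458/425 = 125.896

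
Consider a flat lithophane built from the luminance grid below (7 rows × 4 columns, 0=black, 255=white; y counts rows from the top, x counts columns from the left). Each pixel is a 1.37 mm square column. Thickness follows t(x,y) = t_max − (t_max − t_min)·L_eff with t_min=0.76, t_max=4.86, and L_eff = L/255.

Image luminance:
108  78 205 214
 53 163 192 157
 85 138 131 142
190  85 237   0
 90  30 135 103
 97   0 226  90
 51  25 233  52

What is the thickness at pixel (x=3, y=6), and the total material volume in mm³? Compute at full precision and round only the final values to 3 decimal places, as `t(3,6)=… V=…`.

t(3,6)=4.024 V=155.521

span = t_max - t_min = 4.86 - 0.76 = 4.100
L(3,6) = 52, L_eff = 52/255 = 0.203922
t(3,6) = 4.86 - 4.100·0.203922 = 4.024
Σt over all 7·4 pixels = 105647/1275 ≈ 82.8603922
V = pitch²·Σt = 1.37²·105647/1275 = 155.521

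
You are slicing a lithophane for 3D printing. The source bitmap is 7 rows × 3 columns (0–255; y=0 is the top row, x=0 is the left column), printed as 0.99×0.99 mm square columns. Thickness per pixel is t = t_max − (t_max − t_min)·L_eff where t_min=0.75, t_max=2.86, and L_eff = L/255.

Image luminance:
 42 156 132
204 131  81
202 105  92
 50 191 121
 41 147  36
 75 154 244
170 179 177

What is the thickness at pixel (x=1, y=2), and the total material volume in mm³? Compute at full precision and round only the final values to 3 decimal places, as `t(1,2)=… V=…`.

t(1,2)=1.991 V=36.725

span = t_max - t_min = 2.86 - 0.75 = 2.110
L(1,2) = 105, L_eff = 105/255 = 0.411765
t(1,2) = 2.86 - 2.110·0.411765 = 1.991
Σt over all 7·3 pixels = 637/17 ≈ 37.4705882
V = pitch²·Σt = 0.99²·637/17 = 36.725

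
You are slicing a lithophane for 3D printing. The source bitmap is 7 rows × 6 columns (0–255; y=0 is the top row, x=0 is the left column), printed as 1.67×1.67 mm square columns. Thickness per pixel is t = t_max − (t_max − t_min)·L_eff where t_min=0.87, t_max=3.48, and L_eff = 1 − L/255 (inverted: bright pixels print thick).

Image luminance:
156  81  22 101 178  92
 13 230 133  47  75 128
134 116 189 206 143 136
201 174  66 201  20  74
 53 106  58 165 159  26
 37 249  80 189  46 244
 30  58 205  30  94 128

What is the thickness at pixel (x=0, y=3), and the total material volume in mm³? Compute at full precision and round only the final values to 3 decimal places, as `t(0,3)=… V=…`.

span = t_max - t_min = 3.48 - 0.87 = 2.610
L(0,3) = 201, L_eff = 1 - 201/255 = 0.211765 (inverted)
t(0,3) = 3.48 - 2.610·0.211765 = 2.927
Σt over all 7·6 pixels = 734541/8500 ≈ 86.4165882
V = pitch²·Σt = 1.67²·734541/8500 = 241.007

t(0,3)=2.927 V=241.007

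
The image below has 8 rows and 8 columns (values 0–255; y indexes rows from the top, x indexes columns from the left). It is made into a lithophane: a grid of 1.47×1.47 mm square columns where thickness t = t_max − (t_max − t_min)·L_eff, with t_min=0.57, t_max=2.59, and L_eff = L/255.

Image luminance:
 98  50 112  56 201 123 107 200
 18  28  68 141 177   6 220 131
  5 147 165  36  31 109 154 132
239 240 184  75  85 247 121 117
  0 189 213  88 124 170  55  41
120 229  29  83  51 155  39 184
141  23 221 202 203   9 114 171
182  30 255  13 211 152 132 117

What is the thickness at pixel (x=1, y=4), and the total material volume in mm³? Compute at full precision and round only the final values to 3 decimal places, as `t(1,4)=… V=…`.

span = t_max - t_min = 2.59 - 0.57 = 2.020
L(1,4) = 189, L_eff = 189/255 = 0.741176
t(1,4) = 2.59 - 2.020·0.741176 = 1.093
Σt over all 8·8 pixels = 78163/750 ≈ 104.2173333
V = pitch²·Σt = 1.47²·78163/750 = 225.203

t(1,4)=1.093 V=225.203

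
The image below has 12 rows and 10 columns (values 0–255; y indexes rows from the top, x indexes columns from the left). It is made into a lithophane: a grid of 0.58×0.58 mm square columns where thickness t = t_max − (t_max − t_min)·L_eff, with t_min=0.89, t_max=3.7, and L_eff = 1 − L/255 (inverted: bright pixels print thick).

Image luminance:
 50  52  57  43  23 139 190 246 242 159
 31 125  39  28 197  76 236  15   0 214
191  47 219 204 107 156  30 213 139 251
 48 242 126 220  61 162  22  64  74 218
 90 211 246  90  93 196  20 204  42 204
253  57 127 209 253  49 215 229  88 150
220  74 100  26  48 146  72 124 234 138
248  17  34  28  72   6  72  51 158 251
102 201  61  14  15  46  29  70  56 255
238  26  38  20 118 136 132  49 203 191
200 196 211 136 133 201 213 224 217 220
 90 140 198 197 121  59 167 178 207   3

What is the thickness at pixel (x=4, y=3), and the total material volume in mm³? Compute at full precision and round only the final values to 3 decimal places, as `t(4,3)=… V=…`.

t(4,3)=1.562 V=93.060

span = t_max - t_min = 3.7 - 0.89 = 2.810
L(4,3) = 61, L_eff = 1 - 61/255 = 0.760784 (inverted)
t(4,3) = 3.7 - 2.810·0.760784 = 1.562
Σt over all 12·10 pixels = 1763543/6375 ≈ 276.6341961
V = pitch²·Σt = 0.58²·1763543/6375 = 93.060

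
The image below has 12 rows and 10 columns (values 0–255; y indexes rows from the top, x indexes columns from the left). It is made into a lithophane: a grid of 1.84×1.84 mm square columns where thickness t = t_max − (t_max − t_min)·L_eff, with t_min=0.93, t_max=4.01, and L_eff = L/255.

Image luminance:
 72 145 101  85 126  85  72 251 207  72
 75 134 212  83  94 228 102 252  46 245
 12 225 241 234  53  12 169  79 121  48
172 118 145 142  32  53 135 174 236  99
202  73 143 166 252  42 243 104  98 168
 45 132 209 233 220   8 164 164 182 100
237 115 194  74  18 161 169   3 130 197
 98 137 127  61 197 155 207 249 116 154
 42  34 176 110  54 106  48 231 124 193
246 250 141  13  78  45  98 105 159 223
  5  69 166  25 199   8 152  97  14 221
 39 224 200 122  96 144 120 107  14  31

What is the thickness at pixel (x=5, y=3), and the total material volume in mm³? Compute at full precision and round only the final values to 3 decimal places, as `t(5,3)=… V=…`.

t(5,3)=3.370 V=996.826

span = t_max - t_min = 4.01 - 0.93 = 3.080
L(5,3) = 53, L_eff = 53/255 = 0.207843
t(5,3) = 4.01 - 3.080·0.207843 = 3.370
Σt over all 12·10 pixels = 1876999/6375 ≈ 294.4312157
V = pitch²·Σt = 1.84²·1876999/6375 = 996.826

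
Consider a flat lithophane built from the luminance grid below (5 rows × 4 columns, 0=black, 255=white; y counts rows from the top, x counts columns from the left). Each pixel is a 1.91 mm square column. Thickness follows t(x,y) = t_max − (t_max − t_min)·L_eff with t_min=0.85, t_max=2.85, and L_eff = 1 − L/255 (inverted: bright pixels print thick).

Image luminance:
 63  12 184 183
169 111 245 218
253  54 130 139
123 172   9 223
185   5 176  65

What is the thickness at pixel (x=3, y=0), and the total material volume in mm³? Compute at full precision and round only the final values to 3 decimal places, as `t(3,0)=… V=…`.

span = t_max - t_min = 2.85 - 0.85 = 2.000
L(3,0) = 183, L_eff = 1 - 183/255 = 0.282353 (inverted)
t(3,0) = 2.85 - 2.000·0.282353 = 2.285
Σt over all 5·4 pixels = 9773/255 ≈ 38.3254902
V = pitch²·Σt = 1.91²·9773/255 = 139.815

t(3,0)=2.285 V=139.815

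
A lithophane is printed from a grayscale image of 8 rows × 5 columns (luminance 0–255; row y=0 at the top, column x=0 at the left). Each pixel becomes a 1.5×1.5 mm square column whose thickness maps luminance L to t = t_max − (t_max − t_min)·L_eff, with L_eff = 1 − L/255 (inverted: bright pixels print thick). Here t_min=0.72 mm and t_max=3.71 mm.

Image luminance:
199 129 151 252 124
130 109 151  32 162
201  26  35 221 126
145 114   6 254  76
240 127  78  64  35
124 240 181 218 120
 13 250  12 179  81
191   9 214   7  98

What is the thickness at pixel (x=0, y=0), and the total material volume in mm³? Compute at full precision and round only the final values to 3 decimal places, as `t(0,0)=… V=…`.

span = t_max - t_min = 3.71 - 0.72 = 2.990
L(0,0) = 199, L_eff = 1 - 199/255 = 0.219608 (inverted)
t(0,0) = 3.71 - 2.990·0.219608 = 3.053
Σt over all 8·5 pixels = 188873/2125 ≈ 88.8814118
V = pitch²·Σt = 1.5²·188873/2125 = 199.983

t(0,0)=3.053 V=199.983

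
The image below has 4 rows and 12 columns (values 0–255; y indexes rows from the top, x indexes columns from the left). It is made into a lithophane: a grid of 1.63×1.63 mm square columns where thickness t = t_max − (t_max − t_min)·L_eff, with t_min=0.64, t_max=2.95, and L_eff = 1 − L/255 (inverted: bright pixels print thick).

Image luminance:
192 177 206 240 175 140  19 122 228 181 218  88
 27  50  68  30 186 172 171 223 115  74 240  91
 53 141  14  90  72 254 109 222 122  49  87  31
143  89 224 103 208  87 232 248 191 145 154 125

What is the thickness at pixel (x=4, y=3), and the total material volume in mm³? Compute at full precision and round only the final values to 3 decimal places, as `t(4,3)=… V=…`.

t(4,3)=2.524 V=241.097

span = t_max - t_min = 2.95 - 0.64 = 2.310
L(4,3) = 208, L_eff = 1 - 208/255 = 0.184314 (inverted)
t(4,3) = 2.95 - 2.310·0.184314 = 2.524
Σt over all 4·12 pixels = 385661/4250 ≈ 90.7437647
V = pitch²·Σt = 1.63²·385661/4250 = 241.097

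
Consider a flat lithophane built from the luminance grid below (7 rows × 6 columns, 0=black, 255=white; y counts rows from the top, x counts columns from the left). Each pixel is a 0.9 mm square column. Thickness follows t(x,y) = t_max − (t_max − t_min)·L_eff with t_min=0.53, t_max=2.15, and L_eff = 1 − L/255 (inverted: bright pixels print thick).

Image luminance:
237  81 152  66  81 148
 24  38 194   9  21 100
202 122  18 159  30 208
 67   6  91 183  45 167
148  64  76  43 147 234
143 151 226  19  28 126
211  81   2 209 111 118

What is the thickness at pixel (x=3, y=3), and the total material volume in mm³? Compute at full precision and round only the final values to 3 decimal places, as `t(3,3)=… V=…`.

span = t_max - t_min = 2.15 - 0.53 = 1.620
L(3,3) = 183, L_eff = 1 - 183/255 = 0.282353 (inverted)
t(3,3) = 2.15 - 1.620·0.282353 = 1.693
Σt over all 7·6 pixels = 218427/4250 ≈ 51.3945882
V = pitch²·Σt = 0.9²·218427/4250 = 41.630

t(3,3)=1.693 V=41.630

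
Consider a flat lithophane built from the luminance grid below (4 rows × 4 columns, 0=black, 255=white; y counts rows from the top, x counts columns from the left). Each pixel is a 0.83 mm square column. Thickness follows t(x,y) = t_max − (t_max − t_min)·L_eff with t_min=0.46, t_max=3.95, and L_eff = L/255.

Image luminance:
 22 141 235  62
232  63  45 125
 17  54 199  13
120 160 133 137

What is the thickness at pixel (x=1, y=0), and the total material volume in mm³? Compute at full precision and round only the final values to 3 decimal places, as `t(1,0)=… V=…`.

t(1,0)=2.020 V=26.963

span = t_max - t_min = 3.95 - 0.46 = 3.490
L(1,0) = 141, L_eff = 141/255 = 0.552941
t(1,0) = 3.95 - 3.490·0.552941 = 2.020
Σt over all 4·4 pixels = 166343/4250 ≈ 39.1395294
V = pitch²·Σt = 0.83²·166343/4250 = 26.963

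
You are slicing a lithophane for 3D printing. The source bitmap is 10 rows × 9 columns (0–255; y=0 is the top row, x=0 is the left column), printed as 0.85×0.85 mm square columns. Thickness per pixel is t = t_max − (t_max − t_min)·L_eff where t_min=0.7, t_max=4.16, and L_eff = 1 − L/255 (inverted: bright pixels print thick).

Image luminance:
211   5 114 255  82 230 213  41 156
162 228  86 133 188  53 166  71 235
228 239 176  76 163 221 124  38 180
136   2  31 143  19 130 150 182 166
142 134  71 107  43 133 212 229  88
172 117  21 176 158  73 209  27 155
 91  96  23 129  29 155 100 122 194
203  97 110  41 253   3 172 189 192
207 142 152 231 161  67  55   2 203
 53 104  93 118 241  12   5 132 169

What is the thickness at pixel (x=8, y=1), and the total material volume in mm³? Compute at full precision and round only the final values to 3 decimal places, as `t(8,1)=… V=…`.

span = t_max - t_min = 4.16 - 0.7 = 3.460
L(8,1) = 235, L_eff = 1 - 235/255 = 0.078431 (inverted)
t(8,1) = 4.16 - 3.460·0.078431 = 3.889
Σt over all 10·9 pixels = 469668/2125 ≈ 221.0202353
V = pitch²·Σt = 0.85²·469668/2125 = 159.687

t(8,1)=3.889 V=159.687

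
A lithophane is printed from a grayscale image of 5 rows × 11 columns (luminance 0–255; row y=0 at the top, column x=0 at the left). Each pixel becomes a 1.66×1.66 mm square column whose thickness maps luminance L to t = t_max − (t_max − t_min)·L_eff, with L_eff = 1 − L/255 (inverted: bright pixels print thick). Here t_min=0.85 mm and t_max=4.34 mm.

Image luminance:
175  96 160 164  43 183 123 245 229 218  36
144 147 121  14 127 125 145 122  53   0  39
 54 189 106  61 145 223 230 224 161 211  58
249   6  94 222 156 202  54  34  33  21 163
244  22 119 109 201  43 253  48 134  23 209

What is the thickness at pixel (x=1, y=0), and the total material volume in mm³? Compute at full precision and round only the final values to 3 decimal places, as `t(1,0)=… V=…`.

span = t_max - t_min = 4.34 - 0.85 = 3.490
L(1,0) = 96, L_eff = 1 - 96/255 = 0.623529 (inverted)
t(1,0) = 4.34 - 3.490·0.623529 = 2.164
Σt over all 5·11 pixels = 727723/5100 ≈ 142.6907843
V = pitch²·Σt = 1.66²·727723/5100 = 393.199

t(1,0)=2.164 V=393.199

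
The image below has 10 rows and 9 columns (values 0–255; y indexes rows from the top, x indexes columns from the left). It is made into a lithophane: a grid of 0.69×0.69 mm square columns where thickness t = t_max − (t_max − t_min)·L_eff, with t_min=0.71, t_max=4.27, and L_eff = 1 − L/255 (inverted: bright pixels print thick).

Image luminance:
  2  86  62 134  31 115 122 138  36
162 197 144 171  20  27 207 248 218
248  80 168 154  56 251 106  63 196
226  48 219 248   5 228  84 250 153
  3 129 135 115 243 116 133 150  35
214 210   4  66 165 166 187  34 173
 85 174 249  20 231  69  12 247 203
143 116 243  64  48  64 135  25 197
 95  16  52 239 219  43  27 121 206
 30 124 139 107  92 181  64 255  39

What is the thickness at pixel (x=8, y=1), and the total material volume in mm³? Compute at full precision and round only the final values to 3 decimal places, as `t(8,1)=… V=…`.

span = t_max - t_min = 4.27 - 0.71 = 3.560
L(8,1) = 218, L_eff = 1 - 218/255 = 0.145098 (inverted)
t(8,1) = 4.27 - 3.560·0.145098 = 3.753
Σt over all 10·9 pixels = 574303/2550 ≈ 225.2168627
V = pitch²·Σt = 0.69²·574303/2550 = 107.226

t(8,1)=3.753 V=107.226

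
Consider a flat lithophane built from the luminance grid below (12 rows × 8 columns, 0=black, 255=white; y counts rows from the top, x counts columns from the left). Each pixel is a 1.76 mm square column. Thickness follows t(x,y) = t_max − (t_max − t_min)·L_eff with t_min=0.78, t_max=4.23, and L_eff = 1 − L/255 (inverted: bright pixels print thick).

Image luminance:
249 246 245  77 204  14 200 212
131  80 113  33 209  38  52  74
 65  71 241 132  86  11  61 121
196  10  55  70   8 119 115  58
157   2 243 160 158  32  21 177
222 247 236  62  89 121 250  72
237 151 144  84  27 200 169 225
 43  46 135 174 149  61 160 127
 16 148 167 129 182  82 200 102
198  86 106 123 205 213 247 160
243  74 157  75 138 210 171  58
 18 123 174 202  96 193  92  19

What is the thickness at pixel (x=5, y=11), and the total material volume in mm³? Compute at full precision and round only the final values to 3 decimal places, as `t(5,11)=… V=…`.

span = t_max - t_min = 4.23 - 0.78 = 3.450
L(5,11) = 193, L_eff = 1 - 193/255 = 0.243137 (inverted)
t(5,11) = 4.23 - 3.450·0.243137 = 3.391
Σt over all 12·8 pixels = 103032/425 ≈ 242.4282353
V = pitch²·Σt = 1.76²·103032/425 = 750.946

t(5,11)=3.391 V=750.946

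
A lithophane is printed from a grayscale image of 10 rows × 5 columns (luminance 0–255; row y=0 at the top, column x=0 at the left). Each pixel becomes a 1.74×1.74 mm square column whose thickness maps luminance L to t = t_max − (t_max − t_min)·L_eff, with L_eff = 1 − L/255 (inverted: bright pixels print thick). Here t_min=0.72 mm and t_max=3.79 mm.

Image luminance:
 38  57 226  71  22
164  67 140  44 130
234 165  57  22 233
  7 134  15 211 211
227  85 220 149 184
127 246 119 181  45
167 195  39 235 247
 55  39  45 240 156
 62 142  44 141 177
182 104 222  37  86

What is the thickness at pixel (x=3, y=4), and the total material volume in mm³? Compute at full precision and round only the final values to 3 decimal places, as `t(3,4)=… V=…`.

span = t_max - t_min = 3.79 - 0.72 = 3.070
L(3,4) = 149, L_eff = 1 - 149/255 = 0.415686 (inverted)
t(3,4) = 3.79 - 3.070·0.415686 = 2.514
Σt over all 10·5 pixels = 1448461/12750 ≈ 113.6047843
V = pitch²·Σt = 1.74²·1448461/12750 = 343.950

t(3,4)=2.514 V=343.950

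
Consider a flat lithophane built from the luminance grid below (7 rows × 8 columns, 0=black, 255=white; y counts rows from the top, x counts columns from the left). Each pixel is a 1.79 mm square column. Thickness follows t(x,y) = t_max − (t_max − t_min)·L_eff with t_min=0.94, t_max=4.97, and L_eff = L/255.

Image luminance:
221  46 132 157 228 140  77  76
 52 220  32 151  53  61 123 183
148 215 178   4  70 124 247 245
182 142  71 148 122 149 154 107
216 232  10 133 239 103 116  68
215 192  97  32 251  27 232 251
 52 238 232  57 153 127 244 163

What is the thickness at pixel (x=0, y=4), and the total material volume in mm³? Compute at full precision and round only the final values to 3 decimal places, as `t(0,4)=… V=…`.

span = t_max - t_min = 4.97 - 0.94 = 4.030
L(0,4) = 216, L_eff = 216/255 = 0.847059
t(0,4) = 4.97 - 4.030·0.847059 = 1.556
Σt over all 7·8 pixels = 649691/4250 ≈ 152.8684706
V = pitch²·Σt = 1.79²·649691/4250 = 489.806

t(0,4)=1.556 V=489.806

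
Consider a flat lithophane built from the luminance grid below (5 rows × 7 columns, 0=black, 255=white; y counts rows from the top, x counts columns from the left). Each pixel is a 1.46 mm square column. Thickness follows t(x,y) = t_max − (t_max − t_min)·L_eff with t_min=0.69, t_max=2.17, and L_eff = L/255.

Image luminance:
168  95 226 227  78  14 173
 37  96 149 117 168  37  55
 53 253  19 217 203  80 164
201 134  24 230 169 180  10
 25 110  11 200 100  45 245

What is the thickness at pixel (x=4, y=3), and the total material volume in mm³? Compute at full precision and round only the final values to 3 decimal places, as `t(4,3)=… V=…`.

t(4,3)=1.189 V=108.536

span = t_max - t_min = 2.17 - 0.69 = 1.480
L(4,3) = 169, L_eff = 169/255 = 0.662745
t(4,3) = 2.17 - 1.480·0.662745 = 1.189
Σt over all 5·7 pixels = 1298401/25500 ≈ 50.9176863
V = pitch²·Σt = 1.46²·1298401/25500 = 108.536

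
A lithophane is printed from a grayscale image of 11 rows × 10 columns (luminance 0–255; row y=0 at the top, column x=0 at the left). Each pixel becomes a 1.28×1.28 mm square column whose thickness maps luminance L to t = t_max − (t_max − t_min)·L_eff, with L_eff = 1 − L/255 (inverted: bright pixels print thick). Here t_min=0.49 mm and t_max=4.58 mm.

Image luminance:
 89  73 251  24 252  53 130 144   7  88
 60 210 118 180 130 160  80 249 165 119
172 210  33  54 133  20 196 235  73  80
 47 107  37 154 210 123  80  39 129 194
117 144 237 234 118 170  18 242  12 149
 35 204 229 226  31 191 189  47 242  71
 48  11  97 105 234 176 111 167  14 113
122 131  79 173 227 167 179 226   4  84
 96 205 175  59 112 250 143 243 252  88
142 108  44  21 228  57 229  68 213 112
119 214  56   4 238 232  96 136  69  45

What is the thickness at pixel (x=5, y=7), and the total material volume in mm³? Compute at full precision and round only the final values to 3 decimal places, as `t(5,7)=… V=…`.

span = t_max - t_min = 4.58 - 0.49 = 4.090
L(5,7) = 167, L_eff = 1 - 167/255 = 0.345098 (inverted)
t(5,7) = 4.58 - 4.090·0.345098 = 3.169
Σt over all 11·10 pixels = 3618937/12750 ≈ 283.8381961
V = pitch²·Σt = 1.28²·3618937/12750 = 465.041

t(5,7)=3.169 V=465.041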